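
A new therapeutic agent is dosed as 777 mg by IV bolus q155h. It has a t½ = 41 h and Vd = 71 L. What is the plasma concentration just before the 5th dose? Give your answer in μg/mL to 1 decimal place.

f = (1/2)^(τ/t½) = (1/2)^(155/41) ≈ 0.0728.
C₀ = D/Vd = 777/71 ≈ 10.944 μg/mL.
Before the 5th dose, 4 doses have been given. Superposition: Cmin = C₀·(f + f² + … + f^4).
≈ 10.944 × (0.0728 + 0.0053 + 0.0004 + 0.0000) ≈ 10.944 × 0.0785 ≈ 0.859 μg/mL.

0.9 μg/mL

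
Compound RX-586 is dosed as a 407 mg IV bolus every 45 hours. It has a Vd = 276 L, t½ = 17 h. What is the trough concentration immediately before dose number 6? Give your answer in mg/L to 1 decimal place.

0.3 mg/L

f = (1/2)^(τ/t½) = (1/2)^(45/17) ≈ 0.1596.
C₀ = D/Vd = 407/276 ≈ 1.475 mg/L.
Before the 6th dose, 5 doses have been given. Superposition: Cmin = C₀·(f + f² + … + f^5).
≈ 1.475 × (0.1596 + 0.0255 + 0.0041 + 0.0006 + 0.0001) ≈ 1.475 × 0.1899 ≈ 0.280 mg/L.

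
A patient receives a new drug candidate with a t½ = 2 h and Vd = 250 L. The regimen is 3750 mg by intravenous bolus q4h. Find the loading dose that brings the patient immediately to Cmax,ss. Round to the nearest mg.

5000 mg

f = (1/2)^(4/2) ≈ 0.250000; accumulation ratio R = 1/(1−f) ≈ 1.33333.
Loading dose to hit Cmax,ss on first dose: D_load = D_maint·R ≈ 3750 × 1.33333 ≈ 4999.99 mg.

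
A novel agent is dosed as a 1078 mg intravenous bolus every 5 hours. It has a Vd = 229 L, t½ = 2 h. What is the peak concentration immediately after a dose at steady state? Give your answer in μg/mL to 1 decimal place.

5.7 μg/mL

τ/t½ = 5/2 ≈ 2.5, so fraction remaining f = (1/2)^(5/2) ≈ 0.1768.
Accumulation ratio R = 1/(1 − f) ≈ 1/0.8232 ≈ 1.2148.
Single-dose peak C₀ = D/Vd = 1078/229 ≈ 4.707 μg/mL.
Steady-state peak Cmax,ss = C₀·R ≈ 4.707 × 1.2148 ≈ 5.718 μg/mL.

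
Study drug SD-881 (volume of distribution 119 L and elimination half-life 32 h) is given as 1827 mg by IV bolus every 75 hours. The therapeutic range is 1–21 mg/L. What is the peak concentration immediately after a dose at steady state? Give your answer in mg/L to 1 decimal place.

19.1 mg/L

Over one 75-h interval, 75/32 ≈ 2.3438 half-lives elapse, leaving f ≈ 0.1970 of each dose.
At steady state, accumulation factor R = 1/(1 − e^(−kτ)) ≈ 1.2453.
Each bolus raises the concentration by D/Vd = 1827/119 ≈ 15.353 mg/L.
Steady-state peak Cmax,ss = C₀·R ≈ 15.353 × 1.2453 ≈ 19.119 mg/L.
Peak 19.1 mg/L vs MTC 21 mg/L: below toxic threshold.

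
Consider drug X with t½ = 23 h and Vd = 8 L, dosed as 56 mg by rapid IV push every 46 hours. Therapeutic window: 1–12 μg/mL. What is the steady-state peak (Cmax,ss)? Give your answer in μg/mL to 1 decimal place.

9.3 μg/mL

The dosing interval is 2 half-lives, so f = 2^(−2) = 0.25.
Accumulation ratio R = 1/(1 − f) = 1/0.75 = 4/3.
Single-dose peak C₀ = D/Vd = 56/8 = 7 μg/mL.
Steady-state peak Cmax,ss = C₀·R = 7 × 4/3 ≈ 9.333 μg/mL.
Peak 9.3 μg/mL vs MTC 12 μg/mL: below toxic threshold.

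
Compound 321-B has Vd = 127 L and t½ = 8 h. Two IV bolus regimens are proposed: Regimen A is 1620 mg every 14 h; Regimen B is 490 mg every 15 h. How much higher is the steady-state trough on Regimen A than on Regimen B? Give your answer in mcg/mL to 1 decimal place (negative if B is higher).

Regimen A: f = (1/2)^(14/8) ≈ 0.2973; Cmin,ss = (1620/127)·f/(1−f) ≈ 5.397 mcg/mL.
Regimen B: f = (1/2)^(15/8) ≈ 0.2726; Cmin,ss = (490/127)·f/(1−f) ≈ 1.446 mcg/mL.
Difference ≈ 5.397 − 1.446 ≈ 3.951 mcg/mL.

4.0 mcg/mL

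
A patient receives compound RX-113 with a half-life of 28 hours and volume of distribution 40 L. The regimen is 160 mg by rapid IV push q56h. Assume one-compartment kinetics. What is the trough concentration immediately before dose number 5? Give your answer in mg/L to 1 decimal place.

1.3 mg/L

f = (1/2)^(τ/t½) = (1/2)^(56/28) ≈ 0.2500.
C₀ = D/Vd = 160/40 ≈ 4.000 mg/L.
Before the 5th dose, 4 doses have been given. Superposition: Cmin = C₀·(f + f² + … + f^4).
≈ 4.000 × (0.2500 + 0.0625 + 0.0156 + 0.0039) ≈ 4.000 × 0.3320 ≈ 1.328 mg/L.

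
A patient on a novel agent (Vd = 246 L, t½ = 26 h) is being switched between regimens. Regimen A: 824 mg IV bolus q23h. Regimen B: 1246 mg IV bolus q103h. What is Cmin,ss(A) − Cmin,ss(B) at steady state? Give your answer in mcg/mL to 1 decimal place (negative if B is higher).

Regimen A: f = (1/2)^(23/26) ≈ 0.5416; Cmin,ss = (824/246)·f/(1−f) ≈ 3.958 mcg/mL.
Regimen B: f = (1/2)^(103/26) ≈ 0.0642; Cmin,ss = (1246/246)·f/(1−f) ≈ 0.347 mcg/mL.
Difference ≈ 3.958 − 0.347 ≈ 3.611 mcg/mL.

3.6 mcg/mL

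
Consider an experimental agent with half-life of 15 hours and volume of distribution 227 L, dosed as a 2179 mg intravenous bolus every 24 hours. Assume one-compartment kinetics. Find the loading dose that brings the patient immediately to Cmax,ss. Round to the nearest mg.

f = (1/2)^(24/15) ≈ 0.329877; accumulation ratio R = 1/(1−f) ≈ 1.49226.
Loading dose to hit Cmax,ss on first dose: D_load = D_maint·R ≈ 2179 × 1.49226 ≈ 3251.63 mg.

3252 mg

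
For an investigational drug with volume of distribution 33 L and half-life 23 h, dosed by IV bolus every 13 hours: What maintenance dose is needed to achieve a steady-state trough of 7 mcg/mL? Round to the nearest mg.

111 mg

τ/t½ = 13/23 ≈ 0.56522, so f = (1/2)^(13/23) ≈ 0.675854.
Cmin,ss = (D/Vd)·f/(1−f), so D = Cmin,ss·Vd·(1−f)/f.
D = 7 × 33 × (1−f)/f ≈ 7 × 33 × 0.47961 ≈ 110.79 mg.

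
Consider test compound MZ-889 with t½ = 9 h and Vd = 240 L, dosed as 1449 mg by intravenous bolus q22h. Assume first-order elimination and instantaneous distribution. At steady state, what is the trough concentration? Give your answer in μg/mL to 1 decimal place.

1.4 μg/mL

k = ln2/t½ = ln2/9 ≈ 0.077016 h⁻¹; fraction remaining f = e^(−kτ) = e^(−0.077016×22) ≈ 0.1837.
Each bolus raises the concentration by D/Vd = 1449/240 ≈ 6.037 μg/mL.
Steady-state trough Cmin,ss = C₀·f/(1−f) ≈ 6.037 × 0.1837/0.8163 ≈ 1.359 μg/mL.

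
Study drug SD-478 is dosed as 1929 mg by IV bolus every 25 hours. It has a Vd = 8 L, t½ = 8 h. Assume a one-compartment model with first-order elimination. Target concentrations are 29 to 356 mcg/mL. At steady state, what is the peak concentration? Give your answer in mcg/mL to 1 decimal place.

Over one 25-h interval, 25/8 ≈ 3.125 half-lives elapse, leaving f ≈ 0.1146 of each dose.
At steady state, accumulation factor R = 1/(1 − e^(−kτ)) ≈ 1.1294.
Single-dose peak C₀ = D/Vd = 1929/8 ≈ 241.125 mcg/mL.
Steady-state peak Cmax,ss = C₀·R ≈ 241.125 × 1.1294 ≈ 272.327 mcg/mL.
Peak 272.3 mcg/mL vs MTC 356 mcg/mL: below toxic threshold.

272.3 mcg/mL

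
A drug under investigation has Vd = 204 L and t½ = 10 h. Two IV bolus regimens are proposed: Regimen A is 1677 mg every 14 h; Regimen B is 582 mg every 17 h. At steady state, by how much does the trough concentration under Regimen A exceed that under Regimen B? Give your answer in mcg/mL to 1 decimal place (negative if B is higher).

Regimen A: f = (1/2)^(14/10) ≈ 0.3789; Cmin,ss = (1677/204)·f/(1−f) ≈ 5.015 mcg/mL.
Regimen B: f = (1/2)^(17/10) ≈ 0.3078; Cmin,ss = (582/204)·f/(1−f) ≈ 1.269 mcg/mL.
Difference ≈ 5.015 − 1.269 ≈ 3.746 mcg/mL.

3.7 mcg/mL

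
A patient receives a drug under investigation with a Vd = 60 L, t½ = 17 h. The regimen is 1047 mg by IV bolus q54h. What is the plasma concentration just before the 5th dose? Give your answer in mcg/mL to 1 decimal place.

2.2 mcg/mL

f = (1/2)^(τ/t½) = (1/2)^(54/17) ≈ 0.1106.
C₀ = D/Vd = 1047/60 ≈ 17.450 mcg/mL.
Before the 5th dose, 4 doses have been given. Superposition: Cmin = C₀·(f + f² + … + f^4).
≈ 17.450 × (0.1106 + 0.0122 + 0.0014 + 0.0001) ≈ 17.450 × 0.1243 ≈ 2.169 mcg/mL.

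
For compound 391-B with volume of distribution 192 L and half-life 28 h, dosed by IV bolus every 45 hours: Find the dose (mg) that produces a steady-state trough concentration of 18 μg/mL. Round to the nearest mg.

τ/t½ = 45/28 ≈ 1.6071, so f = (1/2)^(45/28) ≈ 0.328248.
Cmin,ss = (D/Vd)·f/(1−f), so D = Cmin,ss·Vd·(1−f)/f.
D = 18 × 192 × (1−f)/f ≈ 18 × 192 × 2.04648 ≈ 7072.63 mg.

7073 mg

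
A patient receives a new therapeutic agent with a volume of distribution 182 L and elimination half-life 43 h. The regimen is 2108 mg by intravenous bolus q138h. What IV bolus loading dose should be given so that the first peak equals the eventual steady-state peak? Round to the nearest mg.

f = (1/2)^(138/43) ≈ 0.108119; accumulation ratio R = 1/(1−f) ≈ 1.12123.
Loading dose to hit Cmax,ss on first dose: D_load = D_maint·R ≈ 2108 × 1.12123 ≈ 2363.55 mg.

2364 mg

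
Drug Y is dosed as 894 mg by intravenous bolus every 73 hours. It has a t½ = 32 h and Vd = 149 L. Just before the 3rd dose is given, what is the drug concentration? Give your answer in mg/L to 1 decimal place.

1.5 mg/L

f = (1/2)^(τ/t½) = (1/2)^(73/32) ≈ 0.2057.
C₀ = D/Vd = 894/149 ≈ 6.000 mg/L.
Before the 3rd dose, 2 doses have been given. Superposition: Cmin = C₀·(f + f²).
≈ 6.000 × (0.2057 + 0.0423) ≈ 6.000 × 0.2480 ≈ 1.488 mg/L.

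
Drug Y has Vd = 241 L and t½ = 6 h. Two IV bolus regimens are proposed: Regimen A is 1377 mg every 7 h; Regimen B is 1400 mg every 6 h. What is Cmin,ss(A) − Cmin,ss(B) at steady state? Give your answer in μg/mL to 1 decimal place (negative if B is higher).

Regimen A: f = (1/2)^(7/6) ≈ 0.4454; Cmin,ss = (1377/241)·f/(1−f) ≈ 4.589 μg/mL.
Regimen B: f = (1/2)^(6/6) ≈ 0.5000; Cmin,ss = (1400/241)·f/(1−f) ≈ 5.809 μg/mL.
Difference ≈ 4.589 − 5.809 ≈ -1.220 μg/mL.

-1.2 μg/mL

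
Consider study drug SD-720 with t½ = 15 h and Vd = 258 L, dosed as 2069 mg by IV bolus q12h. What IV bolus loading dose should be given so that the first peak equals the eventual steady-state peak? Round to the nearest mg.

f = (1/2)^(12/15) ≈ 0.574349; accumulation ratio R = 1/(1−f) ≈ 2.34934.
Loading dose to hit Cmax,ss on first dose: D_load = D_maint·R ≈ 2069 × 2.34934 ≈ 4860.78 mg.

4861 mg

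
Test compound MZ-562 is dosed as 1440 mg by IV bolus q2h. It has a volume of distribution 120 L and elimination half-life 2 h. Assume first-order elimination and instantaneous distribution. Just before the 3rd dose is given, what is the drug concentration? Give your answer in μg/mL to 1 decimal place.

9.0 μg/mL

f = (1/2)^(τ/t½) = (1/2)^(2/2) ≈ 0.5000.
C₀ = D/Vd = 1440/120 ≈ 12.000 μg/mL.
Before the 3rd dose, 2 doses have been given. Superposition: Cmin = C₀·(f + f²).
≈ 12.000 × (0.5000 + 0.2500) ≈ 12.000 × 0.7500 ≈ 9.000 μg/mL.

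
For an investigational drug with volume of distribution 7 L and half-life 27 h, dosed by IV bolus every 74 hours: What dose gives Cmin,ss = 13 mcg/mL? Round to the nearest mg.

τ/t½ = 74/27 ≈ 2.7407, so f = (1/2)^(74/27) ≈ 0.149608.
Cmin,ss = (D/Vd)·f/(1−f), so D = Cmin,ss·Vd·(1−f)/f.
D = 13 × 7 × (1−f)/f ≈ 13 × 7 × 5.68413 ≈ 517.26 mg.

517 mg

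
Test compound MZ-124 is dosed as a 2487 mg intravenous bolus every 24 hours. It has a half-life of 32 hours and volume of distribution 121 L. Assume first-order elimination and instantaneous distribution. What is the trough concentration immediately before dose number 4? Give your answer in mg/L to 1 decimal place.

f = (1/2)^(τ/t½) = (1/2)^(24/32) ≈ 0.5946.
C₀ = D/Vd = 2487/121 ≈ 20.554 mg/L.
Before the 4th dose, 3 doses have been given. Superposition: Cmin = C₀·(f + f² + … + f^3).
≈ 20.554 × (0.5946 + 0.3535 + 0.2102) ≈ 20.554 × 1.1583 ≈ 23.808 mg/L.

23.8 mg/L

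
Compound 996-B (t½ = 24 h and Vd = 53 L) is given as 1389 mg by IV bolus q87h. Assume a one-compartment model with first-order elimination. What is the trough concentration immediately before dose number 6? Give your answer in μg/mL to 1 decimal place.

f = (1/2)^(τ/t½) = (1/2)^(87/24) ≈ 0.0811.
C₀ = D/Vd = 1389/53 ≈ 26.208 μg/mL.
Before the 6th dose, 5 doses have been given. Superposition: Cmin = C₀·(f + f² + … + f^5).
≈ 26.208 × (0.0811 + 0.0066 + 0.0005 + 0.0000 + 0.0000) ≈ 26.208 × 0.0882 ≈ 2.312 μg/mL.

2.3 μg/mL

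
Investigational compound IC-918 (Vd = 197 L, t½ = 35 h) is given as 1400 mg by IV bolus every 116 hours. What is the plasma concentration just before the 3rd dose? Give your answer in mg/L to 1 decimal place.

f = (1/2)^(τ/t½) = (1/2)^(116/35) ≈ 0.1005.
C₀ = D/Vd = 1400/197 ≈ 7.107 mg/L.
Before the 3rd dose, 2 doses have been given. Superposition: Cmin = C₀·(f + f²).
≈ 7.107 × (0.1005 + 0.0101) ≈ 7.107 × 0.1106 ≈ 0.786 mg/L.

0.8 mg/L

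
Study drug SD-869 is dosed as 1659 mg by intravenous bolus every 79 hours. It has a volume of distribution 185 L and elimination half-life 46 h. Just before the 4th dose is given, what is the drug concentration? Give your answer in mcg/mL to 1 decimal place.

3.8 mcg/mL

f = (1/2)^(τ/t½) = (1/2)^(79/46) ≈ 0.3041.
C₀ = D/Vd = 1659/185 ≈ 8.968 mcg/mL.
Before the 4th dose, 3 doses have been given. Superposition: Cmin = C₀·(f + f² + … + f^3).
≈ 8.968 × (0.3041 + 0.0925 + 0.0281) ≈ 8.968 × 0.4247 ≈ 3.809 mcg/mL.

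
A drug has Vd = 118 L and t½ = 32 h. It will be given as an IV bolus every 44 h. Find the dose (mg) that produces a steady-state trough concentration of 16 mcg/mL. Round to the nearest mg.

τ/t½ = 44/32 ≈ 1.375, so f = (1/2)^(44/32) ≈ 0.385553.
Cmin,ss = (D/Vd)·f/(1−f), so D = Cmin,ss·Vd·(1−f)/f.
D = 16 × 118 × (1−f)/f ≈ 16 × 118 × 1.59368 ≈ 3008.87 mg.

3009 mg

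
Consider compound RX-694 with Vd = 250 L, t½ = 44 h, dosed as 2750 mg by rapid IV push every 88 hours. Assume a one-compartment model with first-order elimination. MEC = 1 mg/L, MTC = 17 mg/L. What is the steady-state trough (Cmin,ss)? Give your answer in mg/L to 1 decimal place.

3.7 mg/L

τ = 88 h = 2 half-lives, so f = (1/2)^2 = 0.25.
At steady state, R = 1/(1 − 0.25) = 4/3.
Single-dose peak C₀ = D/Vd = 2750/250 = 11 mg/L.
Steady-state peak Cmax,ss = C₀·R = 11 × 4/3 ≈ 14.667 mg/L.
Steady-state trough Cmin,ss = Cmax,ss·f ≈ 14.667 × 0.25 ≈ 3.667 mg/L.
Trough 3.7 mg/L vs MEC 1 mg/L: adequate.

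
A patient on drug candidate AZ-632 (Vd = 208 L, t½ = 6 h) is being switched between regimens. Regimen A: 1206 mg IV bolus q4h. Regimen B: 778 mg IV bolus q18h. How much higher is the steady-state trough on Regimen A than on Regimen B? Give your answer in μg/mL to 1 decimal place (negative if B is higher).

Regimen A: f = (1/2)^(4/6) ≈ 0.6300; Cmin,ss = (1206/208)·f/(1−f) ≈ 9.872 μg/mL.
Regimen B: f = (1/2)^(18/6) ≈ 0.1250; Cmin,ss = (778/208)·f/(1−f) ≈ 0.534 μg/mL.
Difference ≈ 9.872 − 0.534 ≈ 9.338 μg/mL.

9.3 μg/mL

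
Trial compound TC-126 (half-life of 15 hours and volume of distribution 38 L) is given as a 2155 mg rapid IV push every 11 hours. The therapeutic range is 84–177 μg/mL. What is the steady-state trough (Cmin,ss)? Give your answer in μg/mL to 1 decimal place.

Over one 11-h interval, 11/15 ≈ 0.73333 half-lives elapse, leaving f ≈ 0.6015 of each dose.
At steady state, accumulation factor R = 1/(1 − e^(−kτ)) ≈ 2.5094.
Single-dose peak C₀ = D/Vd = 2155/38 ≈ 56.711 μg/mL.
Steady-state peak Cmax,ss = C₀·R ≈ 56.711 × 2.5094 ≈ 142.311 μg/mL.
Steady-state trough Cmin,ss = Cmax,ss·f ≈ 142.311 × 0.6015 ≈ 85.600 μg/mL.
Trough 85.6 μg/mL vs MEC 84 μg/mL: adequate.

85.6 μg/mL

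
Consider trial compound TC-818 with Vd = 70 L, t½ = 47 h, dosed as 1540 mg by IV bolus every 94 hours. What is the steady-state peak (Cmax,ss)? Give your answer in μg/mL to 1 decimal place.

The dosing interval is 2 half-lives, so f = 2^(−2) = 0.25.
At steady state, R = 1/(1 − 0.25) = 4/3.
Single-dose peak C₀ = D/Vd = 1540/70 = 22 μg/mL.
Steady-state peak Cmax,ss = C₀·R = 22 × 4/3 ≈ 29.333 μg/mL.

29.3 μg/mL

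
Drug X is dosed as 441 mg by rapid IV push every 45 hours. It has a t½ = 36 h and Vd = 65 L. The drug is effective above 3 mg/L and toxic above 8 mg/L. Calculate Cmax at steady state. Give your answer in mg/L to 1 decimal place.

11.7 mg/L

Over one 45-h interval, 45/36 ≈ 1.25 half-lives elapse, leaving f ≈ 0.4204 of each dose.
Accumulation ratio R = 1/(1 − f) ≈ 1/0.5796 ≈ 1.7253.
Each bolus raises the concentration by D/Vd = 441/65 ≈ 6.785 mg/L.
Steady-state peak Cmax,ss = C₀·R ≈ 6.785 × 1.7253 ≈ 11.706 mg/L.
Peak 11.7 mg/L vs MTC 8 mg/L: exceeds toxic threshold.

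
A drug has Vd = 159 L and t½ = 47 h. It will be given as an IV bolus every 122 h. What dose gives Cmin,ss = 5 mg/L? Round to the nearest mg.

4011 mg

τ/t½ = 122/47 ≈ 2.5957, so f = (1/2)^(122/47) ≈ 0.165426.
Cmin,ss = (D/Vd)·f/(1−f), so D = Cmin,ss·Vd·(1−f)/f.
D = 5 × 159 × (1−f)/f ≈ 5 × 159 × 5.04500 ≈ 4010.78 mg.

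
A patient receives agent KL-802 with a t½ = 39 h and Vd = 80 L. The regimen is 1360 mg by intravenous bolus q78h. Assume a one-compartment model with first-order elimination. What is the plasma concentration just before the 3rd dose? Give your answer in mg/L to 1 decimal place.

5.3 mg/L

f = (1/2)^(τ/t½) = (1/2)^(78/39) ≈ 0.2500.
C₀ = D/Vd = 1360/80 ≈ 17.000 mg/L.
Before the 3rd dose, 2 doses have been given. Superposition: Cmin = C₀·(f + f²).
≈ 17.000 × (0.2500 + 0.0625) ≈ 17.000 × 0.3125 ≈ 5.312 mg/L.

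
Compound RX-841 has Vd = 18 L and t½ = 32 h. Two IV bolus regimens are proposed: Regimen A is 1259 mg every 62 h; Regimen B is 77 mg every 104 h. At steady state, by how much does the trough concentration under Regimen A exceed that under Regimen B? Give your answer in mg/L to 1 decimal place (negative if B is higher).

Regimen A: f = (1/2)^(62/32) ≈ 0.2611; Cmin,ss = (1259/18)·f/(1−f) ≈ 24.716 mg/L.
Regimen B: f = (1/2)^(104/32) ≈ 0.1051; Cmin,ss = (77/18)·f/(1−f) ≈ 0.502 mg/L.
Difference ≈ 24.716 − 0.502 ≈ 24.214 mg/L.

24.2 mg/L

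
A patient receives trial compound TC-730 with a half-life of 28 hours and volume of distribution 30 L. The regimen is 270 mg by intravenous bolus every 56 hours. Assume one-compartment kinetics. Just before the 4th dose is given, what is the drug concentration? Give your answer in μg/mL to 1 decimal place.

3.0 μg/mL

f = (1/2)^(τ/t½) = (1/2)^(56/28) ≈ 0.2500.
C₀ = D/Vd = 270/30 ≈ 9.000 μg/mL.
Before the 4th dose, 3 doses have been given. Superposition: Cmin = C₀·(f + f² + … + f^3).
≈ 9.000 × (0.2500 + 0.0625 + 0.0156) ≈ 9.000 × 0.3281 ≈ 2.953 μg/mL.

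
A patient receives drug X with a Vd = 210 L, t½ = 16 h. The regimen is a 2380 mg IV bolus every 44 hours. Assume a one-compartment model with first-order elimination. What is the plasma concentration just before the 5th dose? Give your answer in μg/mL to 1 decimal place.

f = (1/2)^(τ/t½) = (1/2)^(44/16) ≈ 0.1487.
C₀ = D/Vd = 2380/210 ≈ 11.333 μg/mL.
Before the 5th dose, 4 doses have been given. Superposition: Cmin = C₀·(f + f² + … + f^4).
≈ 11.333 × (0.1487 + 0.0221 + 0.0033 + 0.0005) ≈ 11.333 × 0.1746 ≈ 1.979 μg/mL.

2.0 μg/mL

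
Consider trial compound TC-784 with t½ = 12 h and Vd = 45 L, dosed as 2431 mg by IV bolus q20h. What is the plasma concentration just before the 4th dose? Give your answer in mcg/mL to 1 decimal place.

24.1 mcg/mL

f = (1/2)^(τ/t½) = (1/2)^(20/12) ≈ 0.3150.
C₀ = D/Vd = 2431/45 ≈ 54.022 mcg/mL.
Before the 4th dose, 3 doses have been given. Superposition: Cmin = C₀·(f + f² + … + f^3).
≈ 54.022 × (0.3150 + 0.0992 + 0.0313) ≈ 54.022 × 0.4455 ≈ 24.067 mcg/mL.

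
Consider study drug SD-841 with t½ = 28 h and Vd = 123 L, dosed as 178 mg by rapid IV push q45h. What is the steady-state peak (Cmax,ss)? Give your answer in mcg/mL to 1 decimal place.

2.2 mcg/mL

Over one 45-h interval, 45/28 ≈ 1.6071 half-lives elapse, leaving f ≈ 0.3282 of each dose.
Accumulation ratio R = 1/(1 − f) ≈ 1/0.6718 ≈ 1.4885.
Each bolus raises the concentration by D/Vd = 178/123 ≈ 1.447 mcg/mL.
Steady-state peak Cmax,ss = C₀·R ≈ 1.447 × 1.4885 ≈ 2.154 mcg/mL.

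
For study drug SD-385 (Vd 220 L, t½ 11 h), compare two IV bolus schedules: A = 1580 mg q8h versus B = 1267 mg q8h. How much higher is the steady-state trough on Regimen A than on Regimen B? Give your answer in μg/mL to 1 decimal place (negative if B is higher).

2.2 μg/mL

Regimen A: f = (1/2)^(8/11) ≈ 0.6040; Cmin,ss = (1580/220)·f/(1−f) ≈ 10.954 μg/mL.
Regimen B: f = (1/2)^(8/11) ≈ 0.6040; Cmin,ss = (1267/220)·f/(1−f) ≈ 8.784 μg/mL.
Difference ≈ 10.954 − 8.784 ≈ 2.170 μg/mL.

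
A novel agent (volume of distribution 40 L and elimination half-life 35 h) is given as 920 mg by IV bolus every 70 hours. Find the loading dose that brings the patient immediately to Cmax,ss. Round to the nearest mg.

1227 mg

f = (1/2)^(70/35) ≈ 0.250000; accumulation ratio R = 1/(1−f) ≈ 1.33333.
Loading dose to hit Cmax,ss on first dose: D_load = D_maint·R ≈ 920 × 1.33333 ≈ 1226.66 mg.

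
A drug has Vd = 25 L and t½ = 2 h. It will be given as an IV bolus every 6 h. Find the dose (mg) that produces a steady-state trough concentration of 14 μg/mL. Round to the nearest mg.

2450 mg

τ/t½ = 6/2 ≈ 3, so f = (1/2)^(6/2) ≈ 0.125000.
Cmin,ss = (D/Vd)·f/(1−f), so D = Cmin,ss·Vd·(1−f)/f.
D = 14 × 25 × (1−f)/f ≈ 14 × 25 × 7.00000 ≈ 2450.00 mg.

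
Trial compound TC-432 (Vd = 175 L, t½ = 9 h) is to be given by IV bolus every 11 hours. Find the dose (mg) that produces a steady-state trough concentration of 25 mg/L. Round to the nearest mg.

τ/t½ = 11/9 ≈ 1.2222, so f = (1/2)^(11/9) ≈ 0.428622.
Cmin,ss = (D/Vd)·f/(1−f), so D = Cmin,ss·Vd·(1−f)/f.
D = 25 × 175 × (1−f)/f ≈ 25 × 175 × 1.33306 ≈ 5832.14 mg.

5832 mg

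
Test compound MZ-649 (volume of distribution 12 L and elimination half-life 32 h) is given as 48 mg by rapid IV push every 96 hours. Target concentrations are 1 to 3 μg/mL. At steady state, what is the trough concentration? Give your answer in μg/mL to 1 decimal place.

τ = 96 h = 3 half-lives, so f = (1/2)^3 = 0.125.
Accumulation ratio R = 1/(1 − f) = 1/0.875 = 8/7.
Single-dose peak C₀ = D/Vd = 48/12 = 4 μg/mL.
Steady-state peak Cmax,ss = C₀·R = 4 × 8/7 ≈ 4.571 μg/mL.
Steady-state trough Cmin,ss = Cmax,ss·f ≈ 4.571 × 0.125 ≈ 0.571 μg/mL.
Trough 0.6 μg/mL vs MEC 1 μg/mL: subtherapeutic.

0.6 μg/mL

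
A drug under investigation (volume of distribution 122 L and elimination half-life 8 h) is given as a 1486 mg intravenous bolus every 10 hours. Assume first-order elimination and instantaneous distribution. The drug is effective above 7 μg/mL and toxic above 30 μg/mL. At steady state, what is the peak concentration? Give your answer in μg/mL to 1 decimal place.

21.0 μg/mL

Over one 10-h interval, 10/8 ≈ 1.25 half-lives elapse, leaving f ≈ 0.4204 of each dose.
Accumulation ratio R = 1/(1 − f) ≈ 1/0.5796 ≈ 1.7253.
Single-dose peak C₀ = D/Vd = 1486/122 ≈ 12.180 μg/mL.
Steady-state peak Cmax,ss = C₀·R ≈ 12.180 × 1.7253 ≈ 21.014 μg/mL.
Peak 21.0 μg/mL vs MTC 30 μg/mL: below toxic threshold.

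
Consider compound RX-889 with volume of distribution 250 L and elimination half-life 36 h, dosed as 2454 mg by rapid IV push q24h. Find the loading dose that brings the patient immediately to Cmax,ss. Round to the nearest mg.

f = (1/2)^(24/36) ≈ 0.629961; accumulation ratio R = 1/(1−f) ≈ 2.70242.
Loading dose to hit Cmax,ss on first dose: D_load = D_maint·R ≈ 2454 × 2.70242 ≈ 6631.74 mg.

6632 mg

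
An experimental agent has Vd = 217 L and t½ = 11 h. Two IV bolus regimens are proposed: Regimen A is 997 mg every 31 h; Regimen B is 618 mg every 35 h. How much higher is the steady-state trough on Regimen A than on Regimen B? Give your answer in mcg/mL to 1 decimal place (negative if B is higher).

0.4 mcg/mL

Regimen A: f = (1/2)^(31/11) ≈ 0.1418; Cmin,ss = (997/217)·f/(1−f) ≈ 0.759 mcg/mL.
Regimen B: f = (1/2)^(35/11) ≈ 0.1102; Cmin,ss = (618/217)·f/(1−f) ≈ 0.353 mcg/mL.
Difference ≈ 0.759 − 0.353 ≈ 0.406 mcg/mL.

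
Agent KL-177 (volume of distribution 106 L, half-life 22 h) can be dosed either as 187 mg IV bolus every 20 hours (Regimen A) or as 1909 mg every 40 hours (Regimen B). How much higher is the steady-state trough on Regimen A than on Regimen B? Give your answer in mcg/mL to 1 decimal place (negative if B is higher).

Regimen A: f = (1/2)^(20/22) ≈ 0.5325; Cmin,ss = (187/106)·f/(1−f) ≈ 2.009 mcg/mL.
Regimen B: f = (1/2)^(40/22) ≈ 0.2836; Cmin,ss = (1909/106)·f/(1−f) ≈ 7.129 mcg/mL.
Difference ≈ 2.009 − 7.129 ≈ -5.120 mcg/mL.

-5.1 mcg/mL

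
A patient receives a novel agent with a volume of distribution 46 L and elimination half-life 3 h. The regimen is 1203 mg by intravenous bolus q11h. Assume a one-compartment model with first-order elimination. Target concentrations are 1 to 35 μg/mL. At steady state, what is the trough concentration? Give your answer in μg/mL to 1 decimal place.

Over one 11-h interval, 11/3 ≈ 3.6667 half-lives elapse, leaving f ≈ 0.0787 of each dose.
At steady state, accumulation factor R = 1/(1 − e^(−kτ)) ≈ 1.0854.
Single-dose peak C₀ = D/Vd = 1203/46 ≈ 26.152 μg/mL.
Steady-state peak Cmax,ss = C₀·R ≈ 26.152 × 1.0854 ≈ 28.385 μg/mL.
Steady-state trough Cmin,ss = Cmax,ss·f ≈ 28.385 × 0.0787 ≈ 2.234 μg/mL.
Trough 2.2 μg/mL vs MEC 1 μg/mL: adequate.

2.2 μg/mL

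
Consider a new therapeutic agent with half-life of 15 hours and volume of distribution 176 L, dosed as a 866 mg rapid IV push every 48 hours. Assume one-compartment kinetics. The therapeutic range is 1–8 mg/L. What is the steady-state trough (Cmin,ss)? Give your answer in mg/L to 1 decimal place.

0.6 mg/L

Over one 48-h interval, 48/15 ≈ 3.2 half-lives elapse, leaving f ≈ 0.1088 of each dose.
Accumulation ratio R = 1/(1 − f) ≈ 1/0.8912 ≈ 1.1221.
Each bolus raises the concentration by D/Vd = 866/176 ≈ 4.920 mg/L.
Steady-state peak Cmax,ss = C₀·R ≈ 4.920 × 1.1221 ≈ 5.521 mg/L.
Steady-state trough Cmin,ss = Cmax,ss·f ≈ 5.521 × 0.1088 ≈ 0.601 mg/L.
Trough 0.6 mg/L vs MEC 1 mg/L: subtherapeutic.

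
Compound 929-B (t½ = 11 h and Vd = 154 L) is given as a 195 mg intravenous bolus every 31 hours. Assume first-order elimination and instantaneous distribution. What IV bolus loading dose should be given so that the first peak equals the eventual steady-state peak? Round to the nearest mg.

227 mg

f = (1/2)^(31/11) ≈ 0.141789; accumulation ratio R = 1/(1−f) ≈ 1.16521.
Loading dose to hit Cmax,ss on first dose: D_load = D_maint·R ≈ 195 × 1.16521 ≈ 227.22 mg.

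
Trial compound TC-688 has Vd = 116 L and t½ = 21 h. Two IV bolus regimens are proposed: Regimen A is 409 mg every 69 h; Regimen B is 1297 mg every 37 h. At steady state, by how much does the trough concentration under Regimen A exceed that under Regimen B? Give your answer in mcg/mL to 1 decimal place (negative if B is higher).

Regimen A: f = (1/2)^(69/21) ≈ 0.1025; Cmin,ss = (409/116)·f/(1−f) ≈ 0.403 mcg/mL.
Regimen B: f = (1/2)^(37/21) ≈ 0.2949; Cmin,ss = (1297/116)·f/(1−f) ≈ 4.676 mcg/mL.
Difference ≈ 0.403 − 4.676 ≈ -4.273 mcg/mL.

-4.3 mcg/mL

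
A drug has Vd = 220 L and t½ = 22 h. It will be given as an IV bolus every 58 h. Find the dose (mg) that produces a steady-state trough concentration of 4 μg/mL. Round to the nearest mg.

τ/t½ = 58/22 ≈ 2.6364, so f = (1/2)^(58/22) ≈ 0.160833.
Cmin,ss = (D/Vd)·f/(1−f), so D = Cmin,ss·Vd·(1−f)/f.
D = 4 × 220 × (1−f)/f ≈ 4 × 220 × 5.21763 ≈ 4591.51 mg.

4592 mg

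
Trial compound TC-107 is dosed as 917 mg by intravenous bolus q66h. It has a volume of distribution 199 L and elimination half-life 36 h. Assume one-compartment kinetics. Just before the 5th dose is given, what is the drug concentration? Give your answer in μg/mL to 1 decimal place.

1.8 μg/mL

f = (1/2)^(τ/t½) = (1/2)^(66/36) ≈ 0.2806.
C₀ = D/Vd = 917/199 ≈ 4.608 μg/mL.
Before the 5th dose, 4 doses have been given. Superposition: Cmin = C₀·(f + f² + … + f^4).
≈ 4.608 × (0.2806 + 0.0787 + 0.0221 + 0.0062) ≈ 4.608 × 0.3876 ≈ 1.786 μg/mL.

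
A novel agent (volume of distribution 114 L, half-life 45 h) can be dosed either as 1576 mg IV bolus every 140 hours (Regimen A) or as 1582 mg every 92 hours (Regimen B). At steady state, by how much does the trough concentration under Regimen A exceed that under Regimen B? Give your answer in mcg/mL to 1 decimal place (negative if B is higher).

Regimen A: f = (1/2)^(140/45) ≈ 0.1157; Cmin,ss = (1576/114)·f/(1−f) ≈ 1.809 mcg/mL.
Regimen B: f = (1/2)^(92/45) ≈ 0.2424; Cmin,ss = (1582/114)·f/(1−f) ≈ 4.440 mcg/mL.
Difference ≈ 1.809 − 4.440 ≈ -2.631 mcg/mL.

-2.6 mcg/mL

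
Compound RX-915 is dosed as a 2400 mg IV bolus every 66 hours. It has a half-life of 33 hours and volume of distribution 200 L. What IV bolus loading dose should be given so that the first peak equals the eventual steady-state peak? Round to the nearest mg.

3200 mg

f = (1/2)^(66/33) ≈ 0.250000; accumulation ratio R = 1/(1−f) ≈ 1.33333.
Loading dose to hit Cmax,ss on first dose: D_load = D_maint·R ≈ 2400 × 1.33333 ≈ 3199.99 mg.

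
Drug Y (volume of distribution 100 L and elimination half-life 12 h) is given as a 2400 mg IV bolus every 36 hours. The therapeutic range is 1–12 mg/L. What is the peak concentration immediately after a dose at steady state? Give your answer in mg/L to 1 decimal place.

τ = 36 h = 3 half-lives, so f = (1/2)^3 = 0.125.
At steady state, R = 1/(1 − 0.125) = 8/7.
Single-dose peak C₀ = D/Vd = 2400/100 = 24 mg/L.
Steady-state peak Cmax,ss = C₀·R = 24 × 8/7 ≈ 27.429 mg/L.
Peak 27.4 mg/L vs MTC 12 mg/L: exceeds toxic threshold.

27.4 mg/L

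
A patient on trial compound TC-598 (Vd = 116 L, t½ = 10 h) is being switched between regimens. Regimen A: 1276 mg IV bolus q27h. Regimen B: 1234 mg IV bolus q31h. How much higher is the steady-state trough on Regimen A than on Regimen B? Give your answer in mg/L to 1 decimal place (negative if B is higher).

0.6 mg/L

Regimen A: f = (1/2)^(27/10) ≈ 0.1539; Cmin,ss = (1276/116)·f/(1−f) ≈ 2.001 mg/L.
Regimen B: f = (1/2)^(31/10) ≈ 0.1166; Cmin,ss = (1234/116)·f/(1−f) ≈ 1.404 mg/L.
Difference ≈ 2.001 − 1.404 ≈ 0.597 mg/L.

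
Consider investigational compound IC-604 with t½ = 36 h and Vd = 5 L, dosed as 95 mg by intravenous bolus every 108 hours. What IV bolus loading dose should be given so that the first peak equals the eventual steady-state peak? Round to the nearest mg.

f = (1/2)^(108/36) ≈ 0.125000; accumulation ratio R = 1/(1−f) ≈ 1.14286.
Loading dose to hit Cmax,ss on first dose: D_load = D_maint·R ≈ 95 × 1.14286 ≈ 108.57 mg.

109 mg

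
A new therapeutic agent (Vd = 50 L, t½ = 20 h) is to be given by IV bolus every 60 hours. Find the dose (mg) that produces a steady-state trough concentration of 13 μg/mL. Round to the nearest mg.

4550 mg

τ/t½ = 60/20 ≈ 3, so f = (1/2)^(60/20) ≈ 0.125000.
Cmin,ss = (D/Vd)·f/(1−f), so D = Cmin,ss·Vd·(1−f)/f.
D = 13 × 50 × (1−f)/f ≈ 13 × 50 × 7.00000 ≈ 4550.00 mg.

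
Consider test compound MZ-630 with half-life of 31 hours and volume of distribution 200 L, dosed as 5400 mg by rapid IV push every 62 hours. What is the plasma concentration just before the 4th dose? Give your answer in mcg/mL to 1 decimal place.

f = (1/2)^(τ/t½) = (1/2)^(62/31) ≈ 0.2500.
C₀ = D/Vd = 5400/200 ≈ 27.000 mcg/mL.
Before the 4th dose, 3 doses have been given. Superposition: Cmin = C₀·(f + f² + … + f^3).
≈ 27.000 × (0.2500 + 0.0625 + 0.0156) ≈ 27.000 × 0.3281 ≈ 8.859 mcg/mL.

8.9 mcg/mL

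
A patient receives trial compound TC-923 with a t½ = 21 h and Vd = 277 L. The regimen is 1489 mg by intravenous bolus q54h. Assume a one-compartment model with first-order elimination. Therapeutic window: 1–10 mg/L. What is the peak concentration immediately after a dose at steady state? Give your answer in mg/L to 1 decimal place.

6.5 mg/L

k = ln2/t½ = ln2/21 ≈ 0.033007 h⁻¹; fraction remaining f = e^(−kτ) = e^(−0.033007×54) ≈ 0.1682.
Accumulation ratio R = 1/(1 − f) ≈ 1/0.8318 ≈ 1.2022.
Single-dose peak C₀ = D/Vd = 1489/277 ≈ 5.375 mg/L.
Steady-state peak Cmax,ss = C₀·R ≈ 5.375 × 1.2022 ≈ 6.462 mg/L.
Peak 6.5 mg/L vs MTC 10 mg/L: below toxic threshold.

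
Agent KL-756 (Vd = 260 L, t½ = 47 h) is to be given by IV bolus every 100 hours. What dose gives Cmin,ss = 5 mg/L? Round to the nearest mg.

τ/t½ = 100/47 ≈ 2.1277, so f = (1/2)^(100/47) ≈ 0.228829.
Cmin,ss = (D/Vd)·f/(1−f), so D = Cmin,ss·Vd·(1−f)/f.
D = 5 × 260 × (1−f)/f ≈ 5 × 260 × 3.37008 ≈ 4381.10 mg.

4381 mg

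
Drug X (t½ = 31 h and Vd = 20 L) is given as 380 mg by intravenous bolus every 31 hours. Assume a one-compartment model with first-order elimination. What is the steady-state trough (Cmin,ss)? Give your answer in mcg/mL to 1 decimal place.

19.0 mcg/mL

τ = 31 h = 1 half-life, so f = (1/2)^1 = 0.5.
Accumulation ratio R = 1/(1 − f) = 1/0.5 = 2/1.
Single-dose peak C₀ = D/Vd = 380/20 = 19 mcg/mL.
Steady-state peak Cmax,ss = C₀·R = 19 × 2/1 ≈ 38.000 mcg/mL.
Steady-state trough Cmin,ss = Cmax,ss·f ≈ 38.000 × 0.5 ≈ 19.000 mcg/mL.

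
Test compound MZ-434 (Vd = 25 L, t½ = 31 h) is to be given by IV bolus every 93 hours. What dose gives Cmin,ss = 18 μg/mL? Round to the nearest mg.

τ/t½ = 93/31 ≈ 3, so f = (1/2)^(93/31) ≈ 0.125000.
Cmin,ss = (D/Vd)·f/(1−f), so D = Cmin,ss·Vd·(1−f)/f.
D = 18 × 25 × (1−f)/f ≈ 18 × 25 × 7.00000 ≈ 3150.00 mg.

3150 mg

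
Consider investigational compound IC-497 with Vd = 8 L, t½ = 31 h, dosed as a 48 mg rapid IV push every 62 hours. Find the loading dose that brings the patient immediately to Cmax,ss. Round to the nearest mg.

f = (1/2)^(62/31) ≈ 0.250000; accumulation ratio R = 1/(1−f) ≈ 1.33333.
Loading dose to hit Cmax,ss on first dose: D_load = D_maint·R ≈ 48 × 1.33333 ≈ 64.00 mg.

64 mg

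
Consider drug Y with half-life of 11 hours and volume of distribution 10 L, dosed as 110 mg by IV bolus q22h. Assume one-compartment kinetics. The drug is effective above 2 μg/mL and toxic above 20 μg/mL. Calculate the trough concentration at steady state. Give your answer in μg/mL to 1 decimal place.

τ = 22 h = 2 half-lives, so f = (1/2)^2 = 0.25.
At steady state, R = 1/(1 − 0.25) = 4/3.
Single-dose peak C₀ = D/Vd = 110/10 = 11 μg/mL.
Steady-state peak Cmax,ss = C₀·R = 11 × 4/3 ≈ 14.667 μg/mL.
Steady-state trough Cmin,ss = Cmax,ss·f ≈ 14.667 × 0.25 ≈ 3.667 μg/mL.
Trough 3.7 μg/mL vs MEC 2 μg/mL: adequate.

3.7 μg/mL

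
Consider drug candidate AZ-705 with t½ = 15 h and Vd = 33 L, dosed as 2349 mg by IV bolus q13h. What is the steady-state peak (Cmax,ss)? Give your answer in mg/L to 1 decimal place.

157.6 mg/L

τ/t½ = 13/15 ≈ 0.86667, so fraction remaining f = (1/2)^(13/15) ≈ 0.5484.
Accumulation ratio R = 1/(1 − f) ≈ 1/0.4516 ≈ 2.2143.
Single-dose peak C₀ = D/Vd = 2349/33 ≈ 71.182 mg/L.
Steady-state peak Cmax,ss = C₀·R ≈ 71.182 × 2.2143 ≈ 157.618 mg/L.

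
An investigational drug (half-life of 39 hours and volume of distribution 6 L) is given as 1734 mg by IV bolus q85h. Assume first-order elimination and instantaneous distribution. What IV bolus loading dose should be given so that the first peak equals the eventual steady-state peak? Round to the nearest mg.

2225 mg

f = (1/2)^(85/39) ≈ 0.220754; accumulation ratio R = 1/(1−f) ≈ 1.28329.
Loading dose to hit Cmax,ss on first dose: D_load = D_maint·R ≈ 1734 × 1.28329 ≈ 2225.22 mg.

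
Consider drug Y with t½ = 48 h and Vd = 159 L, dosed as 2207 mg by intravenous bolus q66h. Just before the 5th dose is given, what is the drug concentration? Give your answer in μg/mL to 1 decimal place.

8.5 μg/mL

f = (1/2)^(τ/t½) = (1/2)^(66/48) ≈ 0.3856.
C₀ = D/Vd = 2207/159 ≈ 13.881 μg/mL.
Before the 5th dose, 4 doses have been given. Superposition: Cmin = C₀·(f + f² + … + f^4).
≈ 13.881 × (0.3856 + 0.1487 + 0.0573 + 0.0221) ≈ 13.881 × 0.6137 ≈ 8.519 μg/mL.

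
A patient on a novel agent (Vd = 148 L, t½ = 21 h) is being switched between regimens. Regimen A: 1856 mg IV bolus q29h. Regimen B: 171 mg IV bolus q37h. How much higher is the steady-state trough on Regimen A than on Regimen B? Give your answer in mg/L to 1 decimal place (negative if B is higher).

Regimen A: f = (1/2)^(29/21) ≈ 0.3840; Cmin,ss = (1856/148)·f/(1−f) ≈ 7.817 mg/L.
Regimen B: f = (1/2)^(37/21) ≈ 0.2949; Cmin,ss = (171/148)·f/(1−f) ≈ 0.483 mg/L.
Difference ≈ 7.817 − 0.483 ≈ 7.334 mg/L.

7.3 mg/L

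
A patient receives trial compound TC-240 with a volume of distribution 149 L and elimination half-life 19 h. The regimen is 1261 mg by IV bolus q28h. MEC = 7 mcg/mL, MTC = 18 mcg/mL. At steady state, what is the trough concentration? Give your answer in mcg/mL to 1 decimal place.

4.8 mcg/mL

Over one 28-h interval, 28/19 ≈ 1.4737 half-lives elapse, leaving f ≈ 0.3601 of each dose.
Single-dose peak C₀ = D/Vd = 1261/149 ≈ 8.463 mcg/mL.
Steady-state trough Cmin,ss = C₀·f/(1−f) ≈ 8.463 × 0.3601/0.6399 ≈ 4.763 mcg/mL.
Trough 4.8 mcg/mL vs MEC 7 mcg/mL: subtherapeutic.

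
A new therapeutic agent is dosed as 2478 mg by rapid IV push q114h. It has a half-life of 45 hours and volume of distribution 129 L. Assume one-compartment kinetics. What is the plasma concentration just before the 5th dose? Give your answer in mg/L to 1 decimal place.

f = (1/2)^(τ/t½) = (1/2)^(114/45) ≈ 0.1727.
C₀ = D/Vd = 2478/129 ≈ 19.209 mg/L.
Before the 5th dose, 4 doses have been given. Superposition: Cmin = C₀·(f + f² + … + f^4).
≈ 19.209 × (0.1727 + 0.0298 + 0.0052 + 0.0009) ≈ 19.209 × 0.2086 ≈ 4.007 mg/L.

4.0 mg/L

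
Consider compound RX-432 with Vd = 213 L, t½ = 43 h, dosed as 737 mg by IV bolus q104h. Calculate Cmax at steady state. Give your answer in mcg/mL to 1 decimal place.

4.3 mcg/mL

τ/t½ = 104/43 ≈ 2.4186, so fraction remaining f = (1/2)^(104/43) ≈ 0.1870.
At steady state, accumulation factor R = 1/(1 − e^(−kτ)) ≈ 1.2300.
Each bolus raises the concentration by D/Vd = 737/213 ≈ 3.460 mcg/mL.
Cmax,ss = C₀/(1 − f) ≈ 3.460/0.8130 ≈ 4.256 mcg/mL.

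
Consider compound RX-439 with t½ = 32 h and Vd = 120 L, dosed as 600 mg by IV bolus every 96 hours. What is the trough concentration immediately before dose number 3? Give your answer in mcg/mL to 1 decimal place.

f = (1/2)^(τ/t½) = (1/2)^(96/32) ≈ 0.1250.
C₀ = D/Vd = 600/120 ≈ 5.000 mcg/mL.
Before the 3rd dose, 2 doses have been given. Superposition: Cmin = C₀·(f + f²).
≈ 5.000 × (0.1250 + 0.0156) ≈ 5.000 × 0.1406 ≈ 0.703 mcg/mL.

0.7 mcg/mL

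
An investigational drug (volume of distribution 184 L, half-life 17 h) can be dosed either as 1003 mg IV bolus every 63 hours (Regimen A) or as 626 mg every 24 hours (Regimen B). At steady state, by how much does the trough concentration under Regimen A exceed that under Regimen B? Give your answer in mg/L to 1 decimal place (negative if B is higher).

Regimen A: f = (1/2)^(63/17) ≈ 0.0766; Cmin,ss = (1003/184)·f/(1−f) ≈ 0.452 mg/L.
Regimen B: f = (1/2)^(24/17) ≈ 0.3759; Cmin,ss = (626/184)·f/(1−f) ≈ 2.049 mg/L.
Difference ≈ 0.452 − 2.049 ≈ -1.597 mg/L.

-1.6 mg/L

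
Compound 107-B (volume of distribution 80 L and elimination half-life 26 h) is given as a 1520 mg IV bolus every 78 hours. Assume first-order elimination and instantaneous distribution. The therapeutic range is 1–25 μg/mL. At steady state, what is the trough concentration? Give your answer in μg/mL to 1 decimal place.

τ = 78 h = 3 half-lives, so f = (1/2)^3 = 0.125.
Accumulation ratio R = 1/(1 − f) = 1/0.875 = 8/7.
Single-dose peak C₀ = D/Vd = 1520/80 = 19 μg/mL.
Steady-state peak Cmax,ss = C₀·R = 19 × 8/7 ≈ 21.714 μg/mL.
Steady-state trough Cmin,ss = Cmax,ss·f ≈ 21.714 × 0.125 ≈ 2.714 μg/mL.
Trough 2.7 μg/mL vs MEC 1 μg/mL: adequate.

2.7 μg/mL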